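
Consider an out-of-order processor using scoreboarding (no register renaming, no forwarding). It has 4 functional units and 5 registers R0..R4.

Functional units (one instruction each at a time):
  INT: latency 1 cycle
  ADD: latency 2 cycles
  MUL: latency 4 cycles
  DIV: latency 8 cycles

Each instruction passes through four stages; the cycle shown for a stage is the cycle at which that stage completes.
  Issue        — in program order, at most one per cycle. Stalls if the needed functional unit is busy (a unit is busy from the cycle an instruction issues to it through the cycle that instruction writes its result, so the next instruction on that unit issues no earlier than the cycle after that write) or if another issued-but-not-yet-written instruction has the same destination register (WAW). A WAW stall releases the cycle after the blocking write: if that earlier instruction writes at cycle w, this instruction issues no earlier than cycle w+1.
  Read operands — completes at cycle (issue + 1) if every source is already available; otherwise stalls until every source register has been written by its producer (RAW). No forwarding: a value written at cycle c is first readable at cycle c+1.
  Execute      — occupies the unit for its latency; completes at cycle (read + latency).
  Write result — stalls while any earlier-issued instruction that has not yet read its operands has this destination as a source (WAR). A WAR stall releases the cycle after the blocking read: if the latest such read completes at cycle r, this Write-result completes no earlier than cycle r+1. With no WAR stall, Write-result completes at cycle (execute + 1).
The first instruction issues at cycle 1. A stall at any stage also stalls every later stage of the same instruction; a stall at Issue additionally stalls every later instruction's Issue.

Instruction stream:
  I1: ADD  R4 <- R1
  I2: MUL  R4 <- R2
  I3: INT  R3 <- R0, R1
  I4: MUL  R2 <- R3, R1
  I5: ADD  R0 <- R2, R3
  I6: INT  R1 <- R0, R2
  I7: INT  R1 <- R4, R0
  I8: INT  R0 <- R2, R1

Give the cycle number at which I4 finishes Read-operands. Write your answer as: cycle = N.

[1] issue I1 (ADD)
[2] I1 read-ops
[4] I1 finished on ADD
[5] I1→R4
[6] issue I2 (MUL)
[7] I2 read-ops | issue I3 (INT)
[8] I3 read-ops
[9] I3 finished on INT
[10] I3→R3
[11] I2 finished on MUL
[12] I2→R4
[13] issue I4 (MUL)
[14] I4 read-ops | issue I5 (ADD)
[15] issue I6 (INT)
[18] I4 finished on MUL
[19] I4→R2
[20] I5 read-ops
[22] I5 finished on ADD
[23] I5→R0
[24] I6 read-ops
[25] I6 finished on INT
[26] I6→R1
[27] issue I7 (INT)
[28] I7 read-ops
[29] I7 finished on INT
[30] I7→R1
[31] issue I8 (INT)
[32] I8 read-ops
[33] I8 finished on INT
[34] I8→R0

cycle = 14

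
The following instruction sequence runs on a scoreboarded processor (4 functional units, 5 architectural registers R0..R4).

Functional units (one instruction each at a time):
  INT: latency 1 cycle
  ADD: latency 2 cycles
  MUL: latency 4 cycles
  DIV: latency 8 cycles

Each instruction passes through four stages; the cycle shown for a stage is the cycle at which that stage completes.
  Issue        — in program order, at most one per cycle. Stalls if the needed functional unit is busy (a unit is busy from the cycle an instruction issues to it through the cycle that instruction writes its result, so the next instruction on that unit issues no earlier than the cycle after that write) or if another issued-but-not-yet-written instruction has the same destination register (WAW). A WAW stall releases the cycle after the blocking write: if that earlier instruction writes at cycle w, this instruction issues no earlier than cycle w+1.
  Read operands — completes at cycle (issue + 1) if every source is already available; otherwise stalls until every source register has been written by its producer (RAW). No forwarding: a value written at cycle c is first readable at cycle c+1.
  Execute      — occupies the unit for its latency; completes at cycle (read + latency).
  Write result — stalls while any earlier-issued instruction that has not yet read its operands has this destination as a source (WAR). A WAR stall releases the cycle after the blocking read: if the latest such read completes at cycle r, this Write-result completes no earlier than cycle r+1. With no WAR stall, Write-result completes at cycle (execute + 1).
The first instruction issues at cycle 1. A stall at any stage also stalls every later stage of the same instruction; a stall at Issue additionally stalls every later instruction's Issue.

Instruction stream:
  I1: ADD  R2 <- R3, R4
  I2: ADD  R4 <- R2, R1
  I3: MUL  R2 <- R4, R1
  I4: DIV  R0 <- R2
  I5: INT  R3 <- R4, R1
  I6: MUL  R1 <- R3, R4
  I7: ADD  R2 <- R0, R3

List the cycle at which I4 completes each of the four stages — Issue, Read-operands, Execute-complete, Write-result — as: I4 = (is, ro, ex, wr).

c1: I1 issues→ADD
c2: I1 reads
c4: I1 exec-done
c5: I1 writes R2
c6: I2 issues→ADD
c7: I2 reads, I3 issues→MUL
c8: I4 issues→DIV
c9: I2 exec-done, I5 issues→INT
c10: I2 writes R4
c11: I3 reads, I5 reads
c12: I5 exec-done
c13: I5 writes R3
c15: I3 exec-done
c16: I3 writes R2
c17: I4 reads, I6 issues→MUL
c18: I6 reads, I7 issues→ADD
c22: I6 exec-done
c23: I6 writes R1
c25: I4 exec-done
c26: I4 writes R0
c27: I7 reads
c29: I7 exec-done
c30: I7 writes R2

I4 = (8, 17, 25, 26)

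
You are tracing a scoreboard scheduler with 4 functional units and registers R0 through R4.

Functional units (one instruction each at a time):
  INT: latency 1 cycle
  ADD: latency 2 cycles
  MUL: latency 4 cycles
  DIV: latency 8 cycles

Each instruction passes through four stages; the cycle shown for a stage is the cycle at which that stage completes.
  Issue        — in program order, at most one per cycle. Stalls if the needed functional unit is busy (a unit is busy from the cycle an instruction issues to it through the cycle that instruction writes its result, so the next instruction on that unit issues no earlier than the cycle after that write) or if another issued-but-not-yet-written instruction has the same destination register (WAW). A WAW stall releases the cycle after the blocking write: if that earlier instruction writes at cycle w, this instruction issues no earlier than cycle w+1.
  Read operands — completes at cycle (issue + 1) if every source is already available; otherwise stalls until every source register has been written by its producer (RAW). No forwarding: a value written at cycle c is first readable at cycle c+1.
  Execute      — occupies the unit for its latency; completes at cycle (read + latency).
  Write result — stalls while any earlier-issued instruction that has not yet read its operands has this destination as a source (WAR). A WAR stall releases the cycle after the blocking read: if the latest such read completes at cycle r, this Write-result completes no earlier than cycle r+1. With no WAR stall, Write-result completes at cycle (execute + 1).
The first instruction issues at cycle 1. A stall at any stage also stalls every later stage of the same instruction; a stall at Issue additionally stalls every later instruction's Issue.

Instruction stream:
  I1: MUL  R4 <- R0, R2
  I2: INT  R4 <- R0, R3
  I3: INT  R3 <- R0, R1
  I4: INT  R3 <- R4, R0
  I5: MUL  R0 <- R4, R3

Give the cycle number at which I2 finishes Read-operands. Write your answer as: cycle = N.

cycle = 9

[I1] 1/2/6/7
[I2] 8/9/10/11  (WAW R4: wait I1 write@7)
[I3] 12/13/14/15  (struct: INT busy until I2 writes@11)
[I4] 16/17/18/19  (struct: INT busy until I3 writes@15)
[I5] 17/20/24/25  (RAW R3: wait I4 write@19)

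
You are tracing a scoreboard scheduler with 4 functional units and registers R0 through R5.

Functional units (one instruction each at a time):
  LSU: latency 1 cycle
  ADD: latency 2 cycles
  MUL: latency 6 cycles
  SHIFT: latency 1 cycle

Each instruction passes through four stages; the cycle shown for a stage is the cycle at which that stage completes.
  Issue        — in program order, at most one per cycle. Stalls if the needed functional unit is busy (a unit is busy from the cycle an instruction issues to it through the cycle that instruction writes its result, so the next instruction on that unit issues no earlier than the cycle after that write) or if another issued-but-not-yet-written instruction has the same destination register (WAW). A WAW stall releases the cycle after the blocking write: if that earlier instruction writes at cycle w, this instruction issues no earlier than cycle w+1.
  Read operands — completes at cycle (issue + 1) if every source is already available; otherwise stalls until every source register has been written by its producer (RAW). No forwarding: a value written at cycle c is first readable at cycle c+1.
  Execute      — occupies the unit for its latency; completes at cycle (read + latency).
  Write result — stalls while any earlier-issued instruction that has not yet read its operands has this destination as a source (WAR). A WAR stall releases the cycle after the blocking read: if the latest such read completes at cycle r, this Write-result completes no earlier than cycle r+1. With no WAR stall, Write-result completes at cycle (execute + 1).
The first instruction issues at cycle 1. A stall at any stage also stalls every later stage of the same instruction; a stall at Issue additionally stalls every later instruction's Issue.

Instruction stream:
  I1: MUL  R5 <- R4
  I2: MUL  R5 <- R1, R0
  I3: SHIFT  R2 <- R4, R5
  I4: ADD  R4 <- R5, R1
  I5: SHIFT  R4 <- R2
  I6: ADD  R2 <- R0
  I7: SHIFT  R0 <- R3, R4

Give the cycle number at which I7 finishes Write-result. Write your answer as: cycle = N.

[1] I1 issues→MUL
[2] I1 reads
[8] I1 exec-done
[9] I1 writes R5
[10] I2 issues→MUL
[11] I2 reads | I3 issues→SHIFT
[12] I4 issues→ADD
[17] I2 exec-done
[18] I2 writes R5
[19] I3 reads | I4 reads
[20] I3 exec-done
[21] I3 writes R2 | I4 exec-done
[22] I4 writes R4
[23] I5 issues→SHIFT
[24] I5 reads | I6 issues→ADD
[25] I5 exec-done | I6 reads
[26] I5 writes R4
[27] I6 exec-done | I7 issues→SHIFT
[28] I6 writes R2 | I7 reads
[29] I7 exec-done
[30] I7 writes R0

cycle = 30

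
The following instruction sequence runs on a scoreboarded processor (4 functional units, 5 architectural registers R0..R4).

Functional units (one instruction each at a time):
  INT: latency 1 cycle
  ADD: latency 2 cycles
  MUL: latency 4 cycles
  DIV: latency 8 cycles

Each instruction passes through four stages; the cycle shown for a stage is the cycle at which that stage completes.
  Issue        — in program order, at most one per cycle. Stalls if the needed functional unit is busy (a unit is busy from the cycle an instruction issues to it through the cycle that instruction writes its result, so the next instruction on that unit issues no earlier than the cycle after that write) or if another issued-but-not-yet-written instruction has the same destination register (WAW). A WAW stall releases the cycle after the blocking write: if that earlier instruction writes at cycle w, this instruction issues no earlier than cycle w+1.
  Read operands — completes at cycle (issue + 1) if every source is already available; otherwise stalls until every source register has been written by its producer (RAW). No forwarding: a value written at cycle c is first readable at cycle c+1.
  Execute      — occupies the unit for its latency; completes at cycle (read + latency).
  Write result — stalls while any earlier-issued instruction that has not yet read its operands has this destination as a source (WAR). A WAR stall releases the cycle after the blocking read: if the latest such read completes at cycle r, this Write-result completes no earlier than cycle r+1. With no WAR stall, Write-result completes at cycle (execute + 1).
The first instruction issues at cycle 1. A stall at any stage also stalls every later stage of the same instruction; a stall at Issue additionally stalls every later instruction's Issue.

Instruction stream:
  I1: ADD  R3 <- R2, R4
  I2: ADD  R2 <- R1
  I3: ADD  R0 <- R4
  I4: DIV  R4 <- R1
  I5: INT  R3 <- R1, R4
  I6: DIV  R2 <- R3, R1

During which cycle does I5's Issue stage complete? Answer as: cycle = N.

cycle = 13

I1  is:1  ro:2  ex:4  wr:5
I2  is:6  ro:7  ex:9  wr:10  — struct: ADD busy until I1 writes@5
I3  is:11  ro:12  ex:14  wr:15  — struct: ADD busy until I2 writes@10
I4  is:12  ro:13  ex:21  wr:22
I5  is:13  ro:23  ex:24  wr:25  — RAW R4: wait I4 write@22
I6  is:23  ro:26  ex:34  wr:35  — struct: DIV busy until I4 writes@22, RAW R3: wait I5 write@25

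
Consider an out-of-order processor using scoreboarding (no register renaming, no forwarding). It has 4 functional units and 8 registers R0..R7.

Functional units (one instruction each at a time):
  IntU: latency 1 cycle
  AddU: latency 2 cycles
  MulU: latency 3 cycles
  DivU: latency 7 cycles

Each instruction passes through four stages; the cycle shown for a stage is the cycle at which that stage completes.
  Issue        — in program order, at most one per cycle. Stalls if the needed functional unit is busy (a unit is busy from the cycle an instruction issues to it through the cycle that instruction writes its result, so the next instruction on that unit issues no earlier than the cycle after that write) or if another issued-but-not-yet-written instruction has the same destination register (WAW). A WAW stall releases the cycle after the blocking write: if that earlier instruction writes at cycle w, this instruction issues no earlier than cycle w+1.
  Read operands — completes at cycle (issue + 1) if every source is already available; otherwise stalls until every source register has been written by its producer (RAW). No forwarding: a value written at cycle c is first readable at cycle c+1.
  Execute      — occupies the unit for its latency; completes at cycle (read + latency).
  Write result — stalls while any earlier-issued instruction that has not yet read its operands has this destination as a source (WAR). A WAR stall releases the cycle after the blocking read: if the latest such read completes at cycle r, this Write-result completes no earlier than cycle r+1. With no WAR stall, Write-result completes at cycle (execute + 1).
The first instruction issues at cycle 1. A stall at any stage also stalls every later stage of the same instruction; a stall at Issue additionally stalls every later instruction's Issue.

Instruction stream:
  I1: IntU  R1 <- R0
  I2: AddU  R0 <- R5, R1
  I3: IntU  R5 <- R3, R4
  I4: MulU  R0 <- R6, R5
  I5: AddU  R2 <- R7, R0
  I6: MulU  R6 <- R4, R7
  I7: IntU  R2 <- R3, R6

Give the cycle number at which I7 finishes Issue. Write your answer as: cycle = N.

[1] I1→IntU
[2] I1 RO | I2→AddU
[3] I1 EX
[4] I1 WR R1
[5] I2 RO | I3→IntU
[6] I3 RO
[7] I2 EX | I3 EX
[8] I2 WR R0 | I3 WR R5
[9] I4→MulU
[10] I4 RO | I5→AddU
[13] I4 EX
[14] I4 WR R0
[15] I5 RO | I6→MulU
[16] I6 RO
[17] I5 EX
[18] I5 WR R2
[19] I6 EX | I7→IntU
[20] I6 WR R6
[21] I7 RO
[22] I7 EX
[23] I7 WR R2

cycle = 19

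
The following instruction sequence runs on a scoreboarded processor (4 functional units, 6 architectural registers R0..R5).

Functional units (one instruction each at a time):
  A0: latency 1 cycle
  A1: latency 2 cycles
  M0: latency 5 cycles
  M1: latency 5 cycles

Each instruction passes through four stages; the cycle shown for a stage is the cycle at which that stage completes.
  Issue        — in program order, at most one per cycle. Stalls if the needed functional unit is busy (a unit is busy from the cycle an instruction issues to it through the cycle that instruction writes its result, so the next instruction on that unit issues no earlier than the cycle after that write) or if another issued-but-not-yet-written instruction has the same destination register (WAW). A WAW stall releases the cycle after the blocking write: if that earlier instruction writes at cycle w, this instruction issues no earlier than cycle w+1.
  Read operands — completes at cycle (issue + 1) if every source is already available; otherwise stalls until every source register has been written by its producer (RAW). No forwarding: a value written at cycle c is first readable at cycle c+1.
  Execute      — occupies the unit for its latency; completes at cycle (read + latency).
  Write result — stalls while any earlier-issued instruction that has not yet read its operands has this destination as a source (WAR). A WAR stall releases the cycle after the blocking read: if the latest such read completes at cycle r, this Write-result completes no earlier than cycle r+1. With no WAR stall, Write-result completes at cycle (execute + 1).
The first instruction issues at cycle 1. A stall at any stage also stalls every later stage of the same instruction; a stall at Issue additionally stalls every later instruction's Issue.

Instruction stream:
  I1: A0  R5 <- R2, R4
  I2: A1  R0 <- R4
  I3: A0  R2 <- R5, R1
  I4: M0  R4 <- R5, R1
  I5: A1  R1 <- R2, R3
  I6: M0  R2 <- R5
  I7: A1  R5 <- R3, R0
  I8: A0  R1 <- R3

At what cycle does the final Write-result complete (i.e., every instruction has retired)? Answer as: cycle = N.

c1: issue I1 (A0)
c2: I1 read-ops, issue I2 (A1)
c3: I1 finished on A0, I2 read-ops
c4: I1→R5
c5: I2 finished on A1, issue I3 (A0)
c6: I2→R0, I3 read-ops, issue I4 (M0)
c7: I3 finished on A0, I4 read-ops, issue I5 (A1)
c8: I3→R2
c9: I5 read-ops
c11: I5 finished on A1
c12: I4 finished on M0, I5→R1
c13: I4→R4
c14: issue I6 (M0)
c15: I6 read-ops, issue I7 (A1)
c16: I7 read-ops, issue I8 (A0)
c17: I8 read-ops
c18: I7 finished on A1, I8 finished on A0
c19: I7→R5, I8→R1
c20: I6 finished on M0
c21: I6→R2

cycle = 21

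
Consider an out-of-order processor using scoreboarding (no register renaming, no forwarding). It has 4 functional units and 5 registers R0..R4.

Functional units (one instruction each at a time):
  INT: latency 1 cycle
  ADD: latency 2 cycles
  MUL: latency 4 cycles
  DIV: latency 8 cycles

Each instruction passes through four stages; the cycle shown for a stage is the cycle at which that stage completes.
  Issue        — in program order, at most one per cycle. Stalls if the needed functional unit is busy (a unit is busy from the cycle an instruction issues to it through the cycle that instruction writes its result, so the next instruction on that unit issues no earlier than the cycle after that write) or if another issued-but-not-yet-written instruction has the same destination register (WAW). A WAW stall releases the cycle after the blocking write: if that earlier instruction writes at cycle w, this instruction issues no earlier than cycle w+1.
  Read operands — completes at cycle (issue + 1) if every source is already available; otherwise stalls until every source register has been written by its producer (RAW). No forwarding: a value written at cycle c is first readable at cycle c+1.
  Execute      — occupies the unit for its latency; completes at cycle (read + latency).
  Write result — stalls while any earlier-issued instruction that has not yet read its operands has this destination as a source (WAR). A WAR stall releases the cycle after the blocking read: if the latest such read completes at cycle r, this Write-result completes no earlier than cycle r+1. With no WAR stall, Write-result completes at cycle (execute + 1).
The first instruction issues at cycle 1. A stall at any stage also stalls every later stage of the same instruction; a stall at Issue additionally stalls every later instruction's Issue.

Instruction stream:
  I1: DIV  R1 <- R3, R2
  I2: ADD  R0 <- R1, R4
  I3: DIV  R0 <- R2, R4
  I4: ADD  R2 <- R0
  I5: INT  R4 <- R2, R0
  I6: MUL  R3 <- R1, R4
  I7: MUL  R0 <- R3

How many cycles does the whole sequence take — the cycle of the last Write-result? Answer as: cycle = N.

cycle = 46

I1  is:1  ro:2  ex:10  wr:11
I2  is:2  ro:12  ex:14  wr:15  — RAW R1: wait I1 write@11
I3  is:16  ro:17  ex:25  wr:26  — WAW R0: wait I2 write@15
I4  is:17  ro:27  ex:29  wr:30  — RAW R0: wait I3 write@26
I5  is:18  ro:31  ex:32  wr:33  — RAW R2: wait I4 write@30
I6  is:19  ro:34  ex:38  wr:39  — RAW R4: wait I5 write@33
I7  is:40  ro:41  ex:45  wr:46  — struct: MUL busy until I6 writes@39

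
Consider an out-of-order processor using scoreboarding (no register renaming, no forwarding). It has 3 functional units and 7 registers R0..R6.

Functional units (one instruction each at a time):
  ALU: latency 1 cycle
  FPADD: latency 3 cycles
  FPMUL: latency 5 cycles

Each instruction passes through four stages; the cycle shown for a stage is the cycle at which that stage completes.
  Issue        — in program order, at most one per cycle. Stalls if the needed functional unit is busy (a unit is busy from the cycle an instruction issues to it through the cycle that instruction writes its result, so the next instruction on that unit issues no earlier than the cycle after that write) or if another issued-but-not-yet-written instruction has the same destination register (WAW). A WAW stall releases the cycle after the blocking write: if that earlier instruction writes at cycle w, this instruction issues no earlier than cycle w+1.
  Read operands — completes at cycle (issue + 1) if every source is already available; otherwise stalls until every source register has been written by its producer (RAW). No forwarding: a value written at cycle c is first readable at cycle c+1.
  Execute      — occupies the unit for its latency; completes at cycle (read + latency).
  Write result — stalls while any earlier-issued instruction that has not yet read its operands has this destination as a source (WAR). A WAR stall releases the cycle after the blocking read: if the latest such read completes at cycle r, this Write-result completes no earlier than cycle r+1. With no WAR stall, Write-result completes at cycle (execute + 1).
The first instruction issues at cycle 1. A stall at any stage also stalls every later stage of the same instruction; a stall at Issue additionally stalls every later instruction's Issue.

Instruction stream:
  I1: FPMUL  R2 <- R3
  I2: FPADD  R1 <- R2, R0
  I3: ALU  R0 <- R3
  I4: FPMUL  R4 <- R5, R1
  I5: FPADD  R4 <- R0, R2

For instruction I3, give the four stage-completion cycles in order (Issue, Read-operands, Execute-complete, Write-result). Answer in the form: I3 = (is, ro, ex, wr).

I3 = (3, 4, 5, 10)

t=1  issue I1 (FPMUL)
t=2  I1 read-ops · issue I2 (FPADD)
t=3  issue I3 (ALU)
t=4  I3 read-ops
t=5  I3 finished on ALU
t=7  I1 finished on FPMUL
t=8  I1→R2
t=9  I2 read-ops · issue I4 (FPMUL)
t=10  I3→R0
t=12  I2 finished on FPADD
t=13  I2→R1
t=14  I4 read-ops
t=19  I4 finished on FPMUL
t=20  I4→R4
t=21  issue I5 (FPADD)
t=22  I5 read-ops
t=25  I5 finished on FPADD
t=26  I5→R4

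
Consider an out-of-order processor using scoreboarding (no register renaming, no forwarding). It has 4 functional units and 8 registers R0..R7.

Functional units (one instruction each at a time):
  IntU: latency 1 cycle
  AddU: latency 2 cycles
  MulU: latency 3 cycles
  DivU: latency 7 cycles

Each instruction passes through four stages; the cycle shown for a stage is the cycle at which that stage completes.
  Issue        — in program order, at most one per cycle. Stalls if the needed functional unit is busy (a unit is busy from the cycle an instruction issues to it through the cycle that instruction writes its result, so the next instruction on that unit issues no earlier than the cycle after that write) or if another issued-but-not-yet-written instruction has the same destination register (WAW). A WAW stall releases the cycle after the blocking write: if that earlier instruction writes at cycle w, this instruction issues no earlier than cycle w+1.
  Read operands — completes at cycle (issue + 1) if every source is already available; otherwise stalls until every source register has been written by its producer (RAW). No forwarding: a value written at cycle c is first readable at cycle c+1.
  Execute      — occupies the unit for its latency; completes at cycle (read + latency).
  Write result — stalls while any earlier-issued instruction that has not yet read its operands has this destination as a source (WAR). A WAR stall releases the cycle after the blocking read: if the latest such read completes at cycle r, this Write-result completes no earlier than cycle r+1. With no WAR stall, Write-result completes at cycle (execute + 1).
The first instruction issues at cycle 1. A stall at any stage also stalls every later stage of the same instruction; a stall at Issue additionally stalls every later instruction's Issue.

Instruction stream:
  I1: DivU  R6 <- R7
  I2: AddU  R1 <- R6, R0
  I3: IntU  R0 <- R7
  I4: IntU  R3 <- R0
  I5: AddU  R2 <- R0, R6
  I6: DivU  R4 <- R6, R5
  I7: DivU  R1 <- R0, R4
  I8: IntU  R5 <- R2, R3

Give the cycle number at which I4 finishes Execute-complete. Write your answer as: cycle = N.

cycle = 15

I1  is:1  ro:2  ex:9  wr:10
I2  is:2  ro:11  ex:13  wr:14  — RAW R6: wait I1 write@10
I3  is:3  ro:4  ex:5  wr:12  — WAR R0: wait I2 read@11
I4  is:13  ro:14  ex:15  wr:16  — struct: IntU busy until I3 writes@12
I5  is:15  ro:16  ex:18  wr:19  — struct: AddU busy until I2 writes@14
I6  is:16  ro:17  ex:24  wr:25
I7  is:26  ro:27  ex:34  wr:35  — struct: DivU busy until I6 writes@25
I8  is:27  ro:28  ex:29  wr:30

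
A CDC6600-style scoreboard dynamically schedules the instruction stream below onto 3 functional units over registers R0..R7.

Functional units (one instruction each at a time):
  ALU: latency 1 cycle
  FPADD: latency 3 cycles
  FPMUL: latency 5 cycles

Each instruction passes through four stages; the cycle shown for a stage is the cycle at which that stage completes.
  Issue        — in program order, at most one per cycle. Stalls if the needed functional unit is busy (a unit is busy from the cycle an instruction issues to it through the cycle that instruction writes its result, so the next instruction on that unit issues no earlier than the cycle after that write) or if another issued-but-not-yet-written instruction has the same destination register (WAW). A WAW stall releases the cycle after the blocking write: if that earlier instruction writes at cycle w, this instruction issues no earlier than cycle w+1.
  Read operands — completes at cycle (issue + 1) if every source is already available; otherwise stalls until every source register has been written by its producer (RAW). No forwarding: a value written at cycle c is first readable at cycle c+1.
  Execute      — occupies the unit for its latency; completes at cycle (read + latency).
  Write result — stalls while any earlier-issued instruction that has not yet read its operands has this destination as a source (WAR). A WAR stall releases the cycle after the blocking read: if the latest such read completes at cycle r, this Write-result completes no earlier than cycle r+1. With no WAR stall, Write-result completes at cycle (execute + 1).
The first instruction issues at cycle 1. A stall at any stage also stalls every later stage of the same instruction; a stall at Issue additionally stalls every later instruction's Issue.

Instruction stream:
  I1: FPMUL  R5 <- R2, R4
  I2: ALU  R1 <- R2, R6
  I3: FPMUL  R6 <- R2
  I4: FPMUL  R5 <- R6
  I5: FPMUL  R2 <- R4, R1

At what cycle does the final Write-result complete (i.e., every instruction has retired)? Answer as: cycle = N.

cycle = 32

c1: I1 dispatched to FPMUL
c2: I1 operands ready, I2 dispatched to ALU
c3: I2 operands ready
c4: I2 complete
c5: R1←I2
c7: I1 complete
c8: R5←I1
c9: I3 dispatched to FPMUL
c10: I3 operands ready
c15: I3 complete
c16: R6←I3
c17: I4 dispatched to FPMUL
c18: I4 operands ready
c23: I4 complete
c24: R5←I4
c25: I5 dispatched to FPMUL
c26: I5 operands ready
c31: I5 complete
c32: R2←I5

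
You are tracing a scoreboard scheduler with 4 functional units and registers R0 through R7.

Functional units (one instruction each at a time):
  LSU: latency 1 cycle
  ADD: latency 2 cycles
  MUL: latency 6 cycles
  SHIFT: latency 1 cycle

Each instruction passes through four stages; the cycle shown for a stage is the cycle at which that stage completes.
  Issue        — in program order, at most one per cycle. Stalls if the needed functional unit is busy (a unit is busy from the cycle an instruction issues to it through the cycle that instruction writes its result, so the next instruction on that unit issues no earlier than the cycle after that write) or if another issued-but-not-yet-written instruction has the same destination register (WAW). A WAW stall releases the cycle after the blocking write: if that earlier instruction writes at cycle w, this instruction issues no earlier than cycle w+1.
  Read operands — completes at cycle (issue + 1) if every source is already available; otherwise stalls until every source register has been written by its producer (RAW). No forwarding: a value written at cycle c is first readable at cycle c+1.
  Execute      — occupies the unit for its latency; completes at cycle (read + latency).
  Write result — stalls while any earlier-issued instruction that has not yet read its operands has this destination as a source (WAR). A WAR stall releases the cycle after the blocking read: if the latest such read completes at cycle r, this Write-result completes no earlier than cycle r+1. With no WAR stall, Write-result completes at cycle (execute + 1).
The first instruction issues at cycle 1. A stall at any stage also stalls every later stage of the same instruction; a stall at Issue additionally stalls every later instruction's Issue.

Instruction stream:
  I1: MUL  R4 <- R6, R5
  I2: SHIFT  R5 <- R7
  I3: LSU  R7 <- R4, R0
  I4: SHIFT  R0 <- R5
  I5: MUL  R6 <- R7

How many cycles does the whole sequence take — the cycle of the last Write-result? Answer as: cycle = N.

[1] I1→MUL
[2] I1 RO, I2→SHIFT
[3] I2 RO, I3→LSU
[4] I2 EX
[5] I2 WR R5
[6] I4→SHIFT
[7] I4 RO
[8] I1 EX, I4 EX
[9] I1 WR R4
[10] I3 RO, I5→MUL
[11] I3 EX, I4 WR R0
[12] I3 WR R7
[13] I5 RO
[19] I5 EX
[20] I5 WR R6

cycle = 20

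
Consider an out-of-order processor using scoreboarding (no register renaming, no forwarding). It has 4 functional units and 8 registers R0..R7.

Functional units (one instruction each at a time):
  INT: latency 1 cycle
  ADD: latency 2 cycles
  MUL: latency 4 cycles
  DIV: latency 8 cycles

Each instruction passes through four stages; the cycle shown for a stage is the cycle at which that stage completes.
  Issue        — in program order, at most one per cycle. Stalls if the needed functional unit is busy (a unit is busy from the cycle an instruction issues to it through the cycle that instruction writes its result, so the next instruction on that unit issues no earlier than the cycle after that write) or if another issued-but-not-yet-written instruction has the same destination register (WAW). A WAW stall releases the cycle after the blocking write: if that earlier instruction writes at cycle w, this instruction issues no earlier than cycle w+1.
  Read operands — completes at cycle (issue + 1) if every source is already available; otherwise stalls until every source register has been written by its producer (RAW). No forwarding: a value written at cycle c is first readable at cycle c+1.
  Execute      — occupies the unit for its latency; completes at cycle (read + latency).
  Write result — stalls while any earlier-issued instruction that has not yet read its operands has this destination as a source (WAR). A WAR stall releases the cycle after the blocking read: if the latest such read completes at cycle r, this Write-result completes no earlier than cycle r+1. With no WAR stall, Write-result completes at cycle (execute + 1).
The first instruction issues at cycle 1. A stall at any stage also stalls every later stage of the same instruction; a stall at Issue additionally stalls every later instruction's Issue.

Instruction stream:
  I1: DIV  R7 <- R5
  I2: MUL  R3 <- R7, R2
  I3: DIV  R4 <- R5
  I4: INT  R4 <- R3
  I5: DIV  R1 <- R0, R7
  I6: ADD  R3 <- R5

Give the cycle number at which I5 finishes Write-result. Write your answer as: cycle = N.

cycle = 34

c1: I1 issues→DIV
c2: I1 reads; I2 issues→MUL
c10: I1 exec-done
c11: I1 writes R7
c12: I2 reads; I3 issues→DIV
c13: I3 reads
c16: I2 exec-done
c17: I2 writes R3
c21: I3 exec-done
c22: I3 writes R4
c23: I4 issues→INT
c24: I4 reads; I5 issues→DIV
c25: I4 exec-done; I5 reads; I6 issues→ADD
c26: I4 writes R4; I6 reads
c28: I6 exec-done
c29: I6 writes R3
c33: I5 exec-done
c34: I5 writes R1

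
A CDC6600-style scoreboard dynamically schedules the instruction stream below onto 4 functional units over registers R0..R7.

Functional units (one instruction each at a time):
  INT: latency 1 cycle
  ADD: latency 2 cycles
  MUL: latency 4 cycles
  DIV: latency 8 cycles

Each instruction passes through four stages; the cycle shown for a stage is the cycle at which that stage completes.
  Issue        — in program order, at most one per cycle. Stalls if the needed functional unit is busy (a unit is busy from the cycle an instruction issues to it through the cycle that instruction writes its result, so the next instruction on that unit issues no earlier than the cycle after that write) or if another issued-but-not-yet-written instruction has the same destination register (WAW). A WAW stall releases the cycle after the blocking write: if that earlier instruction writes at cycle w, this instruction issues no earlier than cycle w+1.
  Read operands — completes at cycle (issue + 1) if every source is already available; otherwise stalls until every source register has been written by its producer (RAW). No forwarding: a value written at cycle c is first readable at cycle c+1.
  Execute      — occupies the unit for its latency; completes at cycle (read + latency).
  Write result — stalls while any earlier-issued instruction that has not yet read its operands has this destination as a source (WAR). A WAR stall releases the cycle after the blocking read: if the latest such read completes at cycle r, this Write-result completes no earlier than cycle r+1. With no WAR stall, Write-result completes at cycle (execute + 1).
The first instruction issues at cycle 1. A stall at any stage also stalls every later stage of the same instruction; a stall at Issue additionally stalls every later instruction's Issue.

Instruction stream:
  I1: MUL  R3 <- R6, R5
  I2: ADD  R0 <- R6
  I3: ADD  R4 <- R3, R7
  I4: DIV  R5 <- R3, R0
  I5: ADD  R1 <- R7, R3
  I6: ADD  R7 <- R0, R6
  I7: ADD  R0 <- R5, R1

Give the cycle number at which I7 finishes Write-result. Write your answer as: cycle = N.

t=1  I1→MUL
t=2  I1 RO, I2→ADD
t=3  I2 RO
t=5  I2 EX
t=6  I1 EX, I2 WR R0
t=7  I1 WR R3, I3→ADD
t=8  I3 RO, I4→DIV
t=9  I4 RO
t=10  I3 EX
t=11  I3 WR R4
t=12  I5→ADD
t=13  I5 RO
t=15  I5 EX
t=16  I5 WR R1
t=17  I4 EX, I6→ADD
t=18  I4 WR R5, I6 RO
t=20  I6 EX
t=21  I6 WR R7
t=22  I7→ADD
t=23  I7 RO
t=25  I7 EX
t=26  I7 WR R0

cycle = 26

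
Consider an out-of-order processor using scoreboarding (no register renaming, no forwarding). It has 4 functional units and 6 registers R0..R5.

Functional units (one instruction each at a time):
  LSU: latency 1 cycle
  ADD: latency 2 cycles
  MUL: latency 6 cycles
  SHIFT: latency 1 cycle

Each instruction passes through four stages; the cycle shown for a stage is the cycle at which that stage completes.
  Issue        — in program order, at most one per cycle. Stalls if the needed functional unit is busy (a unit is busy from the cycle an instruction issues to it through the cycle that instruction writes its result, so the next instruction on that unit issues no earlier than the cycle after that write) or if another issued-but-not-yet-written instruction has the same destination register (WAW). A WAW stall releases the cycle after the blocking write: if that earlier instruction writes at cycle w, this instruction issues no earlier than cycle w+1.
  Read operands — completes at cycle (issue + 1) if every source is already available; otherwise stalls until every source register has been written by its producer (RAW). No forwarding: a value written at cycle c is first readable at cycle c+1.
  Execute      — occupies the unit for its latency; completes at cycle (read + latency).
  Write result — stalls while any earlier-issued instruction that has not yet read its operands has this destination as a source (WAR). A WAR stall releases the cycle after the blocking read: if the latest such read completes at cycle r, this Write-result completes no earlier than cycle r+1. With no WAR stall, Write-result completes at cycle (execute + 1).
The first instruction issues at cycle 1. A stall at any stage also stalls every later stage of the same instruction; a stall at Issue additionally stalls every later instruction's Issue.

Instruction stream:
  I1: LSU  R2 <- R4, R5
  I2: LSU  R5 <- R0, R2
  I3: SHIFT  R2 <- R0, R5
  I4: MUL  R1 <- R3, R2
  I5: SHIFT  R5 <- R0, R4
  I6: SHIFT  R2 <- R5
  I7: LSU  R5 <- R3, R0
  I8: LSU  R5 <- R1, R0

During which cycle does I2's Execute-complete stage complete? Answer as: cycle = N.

I1: IS=1 RO=2 EX=3 WR=4
I2: IS=5 RO=6 EX=7 WR=8  [struct: LSU busy until I1 writes@4]
I3: IS=6 RO=9 EX=10 WR=11  [RAW R5: wait I2 write@8]
I4: IS=7 RO=12 EX=18 WR=19  [RAW R2: wait I3 write@11]
I5: IS=12 RO=13 EX=14 WR=15  [struct: SHIFT busy until I3 writes@11]
I6: IS=16 RO=17 EX=18 WR=19  [struct: SHIFT busy until I5 writes@15]
I7: IS=17 RO=18 EX=19 WR=20
I8: IS=21 RO=22 EX=23 WR=24  [struct: LSU busy until I7 writes@20]

cycle = 7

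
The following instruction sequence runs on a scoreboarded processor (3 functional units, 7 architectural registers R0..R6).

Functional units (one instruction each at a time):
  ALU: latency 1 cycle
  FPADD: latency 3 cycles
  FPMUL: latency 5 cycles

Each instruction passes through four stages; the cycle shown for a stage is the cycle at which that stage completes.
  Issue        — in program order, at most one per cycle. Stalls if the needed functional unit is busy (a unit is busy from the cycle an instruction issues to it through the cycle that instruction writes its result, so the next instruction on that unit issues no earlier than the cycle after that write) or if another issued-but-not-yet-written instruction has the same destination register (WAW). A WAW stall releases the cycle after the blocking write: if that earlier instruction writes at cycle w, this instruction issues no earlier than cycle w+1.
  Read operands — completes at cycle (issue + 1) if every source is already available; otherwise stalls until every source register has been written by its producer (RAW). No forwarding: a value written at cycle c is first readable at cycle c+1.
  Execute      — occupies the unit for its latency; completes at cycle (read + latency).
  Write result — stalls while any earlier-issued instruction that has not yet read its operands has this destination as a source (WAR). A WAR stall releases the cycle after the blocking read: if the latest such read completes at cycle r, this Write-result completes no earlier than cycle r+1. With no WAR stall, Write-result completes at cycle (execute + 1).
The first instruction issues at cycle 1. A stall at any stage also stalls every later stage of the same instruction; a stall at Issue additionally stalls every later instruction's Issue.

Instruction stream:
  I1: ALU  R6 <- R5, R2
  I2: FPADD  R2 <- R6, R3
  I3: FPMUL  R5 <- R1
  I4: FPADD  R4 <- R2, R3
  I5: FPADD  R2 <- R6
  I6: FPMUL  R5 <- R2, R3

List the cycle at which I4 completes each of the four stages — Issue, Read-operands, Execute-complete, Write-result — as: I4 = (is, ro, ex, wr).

c1: I1→ALU
c2: I1 RO · I2→FPADD
c3: I1 EX · I3→FPMUL
c4: I1 WR R6 · I3 RO
c5: I2 RO
c8: I2 EX
c9: I2 WR R2 · I3 EX
c10: I3 WR R5 · I4→FPADD
c11: I4 RO
c14: I4 EX
c15: I4 WR R4
c16: I5→FPADD
c17: I5 RO · I6→FPMUL
c20: I5 EX
c21: I5 WR R2
c22: I6 RO
c27: I6 EX
c28: I6 WR R5

I4 = (10, 11, 14, 15)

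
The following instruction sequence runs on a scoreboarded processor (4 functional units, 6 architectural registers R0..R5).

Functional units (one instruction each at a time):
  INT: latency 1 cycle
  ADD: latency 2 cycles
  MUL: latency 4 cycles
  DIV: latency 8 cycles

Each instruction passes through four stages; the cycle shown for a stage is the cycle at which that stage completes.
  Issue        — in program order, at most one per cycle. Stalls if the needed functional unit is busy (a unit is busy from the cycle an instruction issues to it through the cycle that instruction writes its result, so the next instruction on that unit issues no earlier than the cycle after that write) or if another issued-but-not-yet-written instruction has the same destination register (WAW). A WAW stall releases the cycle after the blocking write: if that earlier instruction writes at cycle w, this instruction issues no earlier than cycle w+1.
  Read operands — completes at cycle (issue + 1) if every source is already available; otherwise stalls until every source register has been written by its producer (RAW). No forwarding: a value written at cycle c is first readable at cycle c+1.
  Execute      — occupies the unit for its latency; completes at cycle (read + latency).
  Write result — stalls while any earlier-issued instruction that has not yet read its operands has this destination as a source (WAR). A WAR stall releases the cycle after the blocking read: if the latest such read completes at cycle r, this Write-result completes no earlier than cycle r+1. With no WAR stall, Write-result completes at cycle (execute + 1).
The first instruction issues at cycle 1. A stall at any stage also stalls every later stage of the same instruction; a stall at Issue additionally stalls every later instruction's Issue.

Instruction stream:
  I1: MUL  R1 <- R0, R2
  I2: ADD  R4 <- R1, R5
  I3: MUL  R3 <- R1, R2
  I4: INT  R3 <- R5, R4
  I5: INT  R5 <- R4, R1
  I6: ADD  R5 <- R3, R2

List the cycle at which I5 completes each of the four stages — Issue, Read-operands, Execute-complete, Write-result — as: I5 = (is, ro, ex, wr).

I5 = (19, 20, 21, 22)

cycle 1: issue I1 (MUL)
cycle 2: I1 read-ops | issue I2 (ADD)
cycle 6: I1 finished on MUL
cycle 7: I1→R1
cycle 8: I2 read-ops | issue I3 (MUL)
cycle 9: I3 read-ops
cycle 10: I2 finished on ADD
cycle 11: I2→R4
cycle 13: I3 finished on MUL
cycle 14: I3→R3
cycle 15: issue I4 (INT)
cycle 16: I4 read-ops
cycle 17: I4 finished on INT
cycle 18: I4→R3
cycle 19: issue I5 (INT)
cycle 20: I5 read-ops
cycle 21: I5 finished on INT
cycle 22: I5→R5
cycle 23: issue I6 (ADD)
cycle 24: I6 read-ops
cycle 26: I6 finished on ADD
cycle 27: I6→R5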